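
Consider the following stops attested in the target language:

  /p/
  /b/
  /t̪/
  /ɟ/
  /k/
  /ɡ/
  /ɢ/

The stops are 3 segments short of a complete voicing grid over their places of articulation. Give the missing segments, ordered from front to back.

bilabial: voiceless /p/, voiced /b/.
dental: voiceless /t̪/, voiced —.
palatal: voiceless —, voiced /ɟ/.
velar: voiceless /k/, voiced /ɡ/.
uvular: voiceless —, voiced /ɢ/.
Gaps, from front to back: dental lacks voiced (/d̪/); palatal lacks voiceless (/c/); uvular lacks voiceless (/q/).

/d̪/, /c/, /q/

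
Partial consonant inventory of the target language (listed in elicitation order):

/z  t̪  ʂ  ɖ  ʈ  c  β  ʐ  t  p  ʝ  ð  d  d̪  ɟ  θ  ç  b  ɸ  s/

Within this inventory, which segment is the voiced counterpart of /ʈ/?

/ʈ/ is a voiceless retroflex stop.
The voiced counterpart is a voiced retroflex stop — in this inventory, /ɖ/.

/ɖ/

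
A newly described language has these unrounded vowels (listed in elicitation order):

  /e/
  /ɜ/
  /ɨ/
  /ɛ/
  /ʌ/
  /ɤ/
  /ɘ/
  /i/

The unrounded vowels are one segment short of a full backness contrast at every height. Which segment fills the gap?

high: front /i/, central /ɨ/, back —.
high-mid: front /e/, central /ɘ/, back /ɤ/.
low-mid: front /ɛ/, central /ɜ/, back /ʌ/.
The high row has no back member, so the gap is the high back unrounded vowel /ɯ/.

/ɯ/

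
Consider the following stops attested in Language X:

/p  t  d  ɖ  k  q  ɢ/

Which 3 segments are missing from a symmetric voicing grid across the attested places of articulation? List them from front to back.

/b/, /ʈ/, /ɡ/

bilabial: voiceless /p/, voiced —.
alveolar: voiceless /t/, voiced /d/.
retroflex: voiceless —, voiced /ɖ/.
velar: voiceless /k/, voiced —.
uvular: voiceless /q/, voiced /ɢ/.
Gaps, from front to back: bilabial lacks voiced (/b/); retroflex lacks voiceless (/ʈ/); velar lacks voiced (/ɡ/).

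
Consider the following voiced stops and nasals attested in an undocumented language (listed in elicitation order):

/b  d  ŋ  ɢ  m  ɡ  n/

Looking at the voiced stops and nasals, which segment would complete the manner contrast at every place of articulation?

/ɴ/

Oral stop: /b/ (bilabial), /d/ (alveolar), /ɡ/ (velar), /ɢ/ (uvular).
Nasal: /m/ (bilabial), /n/ (alveolar), /ŋ/ (velar).
The uvular row has no nasal member, so the gap is the uvular nasal /ɴ/.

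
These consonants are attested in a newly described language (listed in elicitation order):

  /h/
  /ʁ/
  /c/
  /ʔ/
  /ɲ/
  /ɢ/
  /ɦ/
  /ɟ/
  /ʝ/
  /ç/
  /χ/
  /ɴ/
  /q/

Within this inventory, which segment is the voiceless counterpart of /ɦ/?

/h/

/ɦ/ is a voiced glottal fricative.
The voiceless counterpart is a voiceless glottal fricative — in this inventory, /h/.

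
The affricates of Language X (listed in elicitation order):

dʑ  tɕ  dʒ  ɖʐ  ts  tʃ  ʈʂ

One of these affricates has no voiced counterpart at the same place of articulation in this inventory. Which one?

Postalveolar: /tʃ/ ~ /dʒ/
Retroflex: /ʈʂ/ ~ /ɖʐ/
Alveolo-palatal: /tɕ/ ~ /dʑ/
Alveolar: only /ts/ (voiceless); no voiced partner.
So /ts/ is the unpaired segment.

/ts/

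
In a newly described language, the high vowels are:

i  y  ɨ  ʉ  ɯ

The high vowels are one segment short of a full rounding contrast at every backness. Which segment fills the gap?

front: unrounded /i/, rounded /y/.
central: unrounded /ɨ/, rounded /ʉ/.
back: unrounded /ɯ/, rounded —.
The back row has no rounded member, so the gap is the back rounded vowel /u/.

/u/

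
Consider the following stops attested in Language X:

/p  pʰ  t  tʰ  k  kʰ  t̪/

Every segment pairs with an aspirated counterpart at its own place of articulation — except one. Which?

/t̪/

Bilabial: /p/ ~ /pʰ/
Alveolar: /t/ ~ /tʰ/
Velar: /k/ ~ /kʰ/
Dental: only /t̪/ (plain); no aspirated partner.
So /t̪/ is the unpaired segment.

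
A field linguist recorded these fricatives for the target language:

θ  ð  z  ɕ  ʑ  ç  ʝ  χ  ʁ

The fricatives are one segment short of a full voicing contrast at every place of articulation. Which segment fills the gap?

/s/

dental: voiceless /θ/, voiced /ð/.
alveolar: voiceless —, voiced /z/.
alveolo-palatal: voiceless /ɕ/, voiced /ʑ/.
palatal: voiceless /ç/, voiced /ʝ/.
uvular: voiceless /χ/, voiced /ʁ/.
The alveolar row has no voiceless member, so the gap is the voiceless alveolar fricative /s/.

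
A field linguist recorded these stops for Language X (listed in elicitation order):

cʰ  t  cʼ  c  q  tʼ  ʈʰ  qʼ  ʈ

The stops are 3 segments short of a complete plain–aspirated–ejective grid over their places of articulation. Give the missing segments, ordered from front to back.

alveolar: plain /t/, aspirated —, ejective /tʼ/.
retroflex: plain /ʈ/, aspirated /ʈʰ/, ejective —.
palatal: plain /c/, aspirated /cʰ/, ejective /cʼ/.
uvular: plain /q/, aspirated —, ejective /qʼ/.
Gaps, from front to back: alveolar lacks aspirated (/tʰ/); retroflex lacks ejective (/ʈʼ/); uvular lacks aspirated (/qʰ/).

/tʰ/, /ʈʼ/, /qʰ/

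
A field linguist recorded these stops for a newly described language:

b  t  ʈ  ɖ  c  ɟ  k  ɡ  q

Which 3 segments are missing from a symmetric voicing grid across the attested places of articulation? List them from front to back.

/p/, /d/, /ɢ/

bilabial: voiceless —, voiced /b/.
alveolar: voiceless /t/, voiced —.
retroflex: voiceless /ʈ/, voiced /ɖ/.
palatal: voiceless /c/, voiced /ɟ/.
velar: voiceless /k/, voiced /ɡ/.
uvular: voiceless /q/, voiced —.
Gaps, from front to back: bilabial lacks voiceless (/p/); alveolar lacks voiced (/d/); uvular lacks voiced (/ɢ/).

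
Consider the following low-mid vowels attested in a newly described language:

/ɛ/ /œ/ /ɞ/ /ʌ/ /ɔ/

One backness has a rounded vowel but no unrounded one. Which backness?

central

front: unrounded /ɛ/, rounded /œ/.
central: unrounded —, rounded /ɞ/.
back: unrounded /ʌ/, rounded /ɔ/.
Every backness has an unrounded member except central, where /ɜ/ would be expected.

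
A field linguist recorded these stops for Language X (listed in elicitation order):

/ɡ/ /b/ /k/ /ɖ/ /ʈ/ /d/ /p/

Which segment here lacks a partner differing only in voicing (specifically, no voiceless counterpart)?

Bilabial: /p/ ~ /b/
Retroflex: /ʈ/ ~ /ɖ/
Velar: /k/ ~ /ɡ/
Alveolar: only /d/ (voiced); no voiceless partner.
So /d/ is the unpaired segment.

/d/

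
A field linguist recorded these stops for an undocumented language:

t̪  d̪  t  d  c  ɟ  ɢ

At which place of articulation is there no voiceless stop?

uvular

place of articulation  voiceless  voiced  
dental            t̪        d̪      
alveolar          t         d       
palatal           c         ɟ       
uvular            —         ɢ       
Every place of articulation has a voiceless member except uvular, where /q/ would be expected.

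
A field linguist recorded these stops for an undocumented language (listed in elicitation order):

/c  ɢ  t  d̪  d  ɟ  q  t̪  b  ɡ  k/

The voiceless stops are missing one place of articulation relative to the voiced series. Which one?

bilabial

place of articulation  voiceless  voiced  
bilabial          —         b       
dental            t̪        d̪      
alveolar          t         d       
palatal           c         ɟ       
velar             k         ɡ       
uvular            q         ɢ       
Every place of articulation has a voiceless member except bilabial, where /p/ would be expected.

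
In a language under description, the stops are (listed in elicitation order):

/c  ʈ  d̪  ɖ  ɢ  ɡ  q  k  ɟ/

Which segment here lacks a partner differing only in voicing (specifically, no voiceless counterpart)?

Retroflex: /ʈ/ ~ /ɖ/
Palatal: /c/ ~ /ɟ/
Velar: /k/ ~ /ɡ/
Uvular: /q/ ~ /ɢ/
Dental: only /d̪/ (voiced); no voiceless partner.
So /d̪/ is the unpaired segment.

/d̪/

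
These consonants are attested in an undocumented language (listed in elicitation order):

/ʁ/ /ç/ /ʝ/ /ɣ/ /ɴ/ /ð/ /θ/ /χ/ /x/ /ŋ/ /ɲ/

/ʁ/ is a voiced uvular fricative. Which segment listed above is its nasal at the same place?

The nasal at the same place is an uvular nasal — in this inventory, /ɴ/.

/ɴ/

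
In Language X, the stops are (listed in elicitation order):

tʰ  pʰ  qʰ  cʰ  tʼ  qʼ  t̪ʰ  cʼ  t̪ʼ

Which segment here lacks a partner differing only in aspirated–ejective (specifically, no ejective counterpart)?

/pʰ/

Dental: /t̪ʰ/ ~ /t̪ʼ/
Alveolar: /tʰ/ ~ /tʼ/
Palatal: /cʰ/ ~ /cʼ/
Uvular: /qʰ/ ~ /qʼ/
Bilabial: only /pʰ/ (aspirated); no ejective partner.
So /pʰ/ is the unpaired segment.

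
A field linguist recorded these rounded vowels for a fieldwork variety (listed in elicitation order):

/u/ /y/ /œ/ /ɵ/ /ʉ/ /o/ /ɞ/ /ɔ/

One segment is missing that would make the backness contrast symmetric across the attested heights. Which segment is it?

height            front     central   back    
high              y         ʉ         u       
high-mid          —         ɵ         o       
low-mid           œ         ɞ         ɔ       
The high-mid row has no front member, so the gap is the high-mid front rounded vowel /ø/.

/ø/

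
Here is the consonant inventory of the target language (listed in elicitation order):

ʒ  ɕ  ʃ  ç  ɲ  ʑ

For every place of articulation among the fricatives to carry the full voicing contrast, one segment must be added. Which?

/ʝ/

Voiceless: /ʃ/ (postalveolar), /ɕ/ (alveolo-palatal), /ç/ (palatal).
Voiced: /ʒ/ (postalveolar), /ʑ/ (alveolo-palatal).
The palatal row has no voiced member, so the gap is the voiced palatal fricative /ʝ/.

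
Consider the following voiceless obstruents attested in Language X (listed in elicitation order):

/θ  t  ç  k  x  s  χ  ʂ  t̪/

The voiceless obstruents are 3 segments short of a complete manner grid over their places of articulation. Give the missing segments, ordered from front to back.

dental: stop /t̪/, fricative /θ/.
alveolar: stop /t/, fricative /s/.
retroflex: stop —, fricative /ʂ/.
palatal: stop —, fricative /ç/.
velar: stop /k/, fricative /x/.
uvular: stop —, fricative /χ/.
Gaps, from front to back: retroflex lacks stop (/ʈ/); palatal lacks stop (/c/); uvular lacks stop (/q/).

/ʈ/, /c/, /q/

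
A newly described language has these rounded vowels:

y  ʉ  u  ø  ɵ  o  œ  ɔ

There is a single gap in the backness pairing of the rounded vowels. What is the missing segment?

Front: /y/ (high), /ø/ (high-mid), /œ/ (low-mid).
Central: /ʉ/ (high), /ɵ/ (high-mid).
Back: /u/ (high), /o/ (high-mid), /ɔ/ (low-mid).
The low-mid row has no central member, so the gap is the low-mid central rounded vowel /ɞ/.

/ɞ/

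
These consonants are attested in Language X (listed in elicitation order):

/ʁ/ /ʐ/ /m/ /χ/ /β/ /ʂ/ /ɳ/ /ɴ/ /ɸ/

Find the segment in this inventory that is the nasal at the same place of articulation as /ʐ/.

/ʐ/ is a voiced retroflex fricative.
The nasal at the same place is a retroflex nasal — in this inventory, /ɳ/.

/ɳ/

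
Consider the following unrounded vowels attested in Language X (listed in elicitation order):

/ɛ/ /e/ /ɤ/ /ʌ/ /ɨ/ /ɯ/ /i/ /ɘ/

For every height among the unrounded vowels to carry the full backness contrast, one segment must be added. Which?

high: front /i/, central /ɨ/, back /ɯ/.
high-mid: front /e/, central /ɘ/, back /ɤ/.
low-mid: front /ɛ/, central —, back /ʌ/.
The low-mid row has no central member, so the gap is the low-mid central unrounded vowel /ɜ/.

/ɜ/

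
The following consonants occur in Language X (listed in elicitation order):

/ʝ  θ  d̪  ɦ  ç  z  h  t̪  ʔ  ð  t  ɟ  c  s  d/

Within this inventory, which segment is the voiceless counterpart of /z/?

/s/

/z/ is a voiced alveolar fricative.
The voiceless counterpart is a voiceless alveolar fricative — in this inventory, /s/.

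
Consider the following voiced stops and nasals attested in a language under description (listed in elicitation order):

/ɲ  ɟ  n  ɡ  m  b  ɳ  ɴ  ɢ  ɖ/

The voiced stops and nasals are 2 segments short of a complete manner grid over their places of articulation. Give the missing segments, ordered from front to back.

/d/, /ŋ/

Oral stop: /b/ (bilabial), /ɖ/ (retroflex), /ɟ/ (palatal), /ɡ/ (velar), /ɢ/ (uvular).
Nasal: /m/ (bilabial), /n/ (alveolar), /ɳ/ (retroflex), /ɲ/ (palatal), /ɴ/ (uvular).
Gaps, from front to back: alveolar lacks oral stop (/d/); velar lacks nasal (/ŋ/).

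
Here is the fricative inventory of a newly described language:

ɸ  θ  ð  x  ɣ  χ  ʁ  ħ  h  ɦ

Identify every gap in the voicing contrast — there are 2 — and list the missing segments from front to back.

Voiceless: /ɸ/ (bilabial), /θ/ (dental), /x/ (velar), /χ/ (uvular), /ħ/ (pharyngeal), /h/ (glottal).
Voiced: /ð/ (dental), /ɣ/ (velar), /ʁ/ (uvular), /ɦ/ (glottal).
Gaps, from front to back: bilabial lacks voiced (/β/); pharyngeal lacks voiced (/ʕ/).

/β/, /ʕ/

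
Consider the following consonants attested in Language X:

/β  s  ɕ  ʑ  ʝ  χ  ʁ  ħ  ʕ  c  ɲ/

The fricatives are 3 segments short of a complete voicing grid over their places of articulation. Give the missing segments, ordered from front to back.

/ɸ/, /z/, /ç/

Voiceless: /s/ (alveolar), /ɕ/ (alveolo-palatal), /χ/ (uvular), /ħ/ (pharyngeal).
Voiced: /β/ (bilabial), /ʑ/ (alveolo-palatal), /ʝ/ (palatal), /ʁ/ (uvular), /ʕ/ (pharyngeal).
Gaps, from front to back: bilabial lacks voiceless (/ɸ/); alveolar lacks voiced (/z/); palatal lacks voiceless (/ç/).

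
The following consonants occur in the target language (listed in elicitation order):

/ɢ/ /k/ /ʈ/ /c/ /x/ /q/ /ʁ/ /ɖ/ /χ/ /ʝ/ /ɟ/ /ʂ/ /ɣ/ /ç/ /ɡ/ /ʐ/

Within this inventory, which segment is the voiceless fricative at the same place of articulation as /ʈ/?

/ʈ/ is a voiceless retroflex stop.
The voiceless fricative at the same place is a voiceless retroflex fricative — in this inventory, /ʂ/.

/ʂ/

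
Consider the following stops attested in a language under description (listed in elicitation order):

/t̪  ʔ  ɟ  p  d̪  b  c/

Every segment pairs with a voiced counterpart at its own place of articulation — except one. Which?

Bilabial: /p/ ~ /b/
Dental: /t̪/ ~ /d̪/
Palatal: /c/ ~ /ɟ/
Glottal: only /ʔ/ (voiceless); no voiced partner.
So /ʔ/ is the unpaired segment.

/ʔ/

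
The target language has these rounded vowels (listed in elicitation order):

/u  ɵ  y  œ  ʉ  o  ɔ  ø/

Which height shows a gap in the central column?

high: front /y/, central /ʉ/, back /u/.
high-mid: front /ø/, central /ɵ/, back /o/.
low-mid: front /œ/, central —, back /ɔ/.
Every height has a central member except low-mid, where /ɞ/ would be expected.

low-mid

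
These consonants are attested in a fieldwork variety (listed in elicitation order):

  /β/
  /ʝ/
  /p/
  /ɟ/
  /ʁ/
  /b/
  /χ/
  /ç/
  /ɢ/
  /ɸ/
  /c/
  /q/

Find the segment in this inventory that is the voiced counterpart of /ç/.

/ç/ is a voiceless palatal fricative.
The voiced counterpart is a voiced palatal fricative — in this inventory, /ʝ/.

/ʝ/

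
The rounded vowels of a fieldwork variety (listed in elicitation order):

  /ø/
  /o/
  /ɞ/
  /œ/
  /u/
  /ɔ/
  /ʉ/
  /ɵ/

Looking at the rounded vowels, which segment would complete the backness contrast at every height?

height            front     central   back    
high              —         ʉ         u       
high-mid          ø         ɵ         o       
low-mid           œ         ɞ         ɔ       
The high row has no front member, so the gap is the high front rounded vowel /y/.

/y/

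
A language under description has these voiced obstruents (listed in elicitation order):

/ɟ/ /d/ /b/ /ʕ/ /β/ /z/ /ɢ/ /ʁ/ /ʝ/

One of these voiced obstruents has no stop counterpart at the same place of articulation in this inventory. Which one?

Bilabial: /b/ ~ /β/
Alveolar: /d/ ~ /z/
Palatal: /ɟ/ ~ /ʝ/
Uvular: /ɢ/ ~ /ʁ/
Pharyngeal: only /ʕ/ (fricative); no stop partner.
So /ʕ/ is the unpaired segment.

/ʕ/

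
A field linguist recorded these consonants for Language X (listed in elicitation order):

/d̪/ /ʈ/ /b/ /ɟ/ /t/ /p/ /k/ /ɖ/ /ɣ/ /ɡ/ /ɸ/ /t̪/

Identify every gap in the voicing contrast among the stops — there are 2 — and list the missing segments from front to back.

/d/, /c/

Voiceless: /p/ (bilabial), /t̪/ (dental), /t/ (alveolar), /ʈ/ (retroflex), /k/ (velar).
Voiced: /b/ (bilabial), /d̪/ (dental), /ɖ/ (retroflex), /ɟ/ (palatal), /ɡ/ (velar).
Gaps, from front to back: alveolar lacks voiced (/d/); palatal lacks voiceless (/c/).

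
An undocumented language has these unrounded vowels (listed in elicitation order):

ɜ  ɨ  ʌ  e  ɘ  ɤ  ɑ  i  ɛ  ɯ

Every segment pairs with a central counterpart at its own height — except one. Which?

High: /i/ ~ /ɨ/ ~ /ɯ/
High-mid: /e/ ~ /ɘ/ ~ /ɤ/
Low-mid: /ɛ/ ~ /ɜ/ ~ /ʌ/
Low: only /ɑ/ (back); no central partner.
So /ɑ/ is the unpaired segment.

/ɑ/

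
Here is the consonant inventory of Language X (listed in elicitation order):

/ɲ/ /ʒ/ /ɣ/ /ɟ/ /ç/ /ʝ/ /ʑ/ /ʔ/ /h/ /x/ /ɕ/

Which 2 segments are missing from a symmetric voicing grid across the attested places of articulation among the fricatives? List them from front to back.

postalveolar: voiceless —, voiced /ʒ/.
alveolo-palatal: voiceless /ɕ/, voiced /ʑ/.
palatal: voiceless /ç/, voiced /ʝ/.
velar: voiceless /x/, voiced /ɣ/.
glottal: voiceless /h/, voiced —.
Gaps, from front to back: postalveolar lacks voiceless (/ʃ/); glottal lacks voiced (/ɦ/).

/ʃ/, /ɦ/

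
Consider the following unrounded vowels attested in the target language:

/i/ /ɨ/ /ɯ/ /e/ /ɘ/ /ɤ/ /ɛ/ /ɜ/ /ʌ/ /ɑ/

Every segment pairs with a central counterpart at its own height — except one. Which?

High: /i/ ~ /ɨ/ ~ /ɯ/
High-mid: /e/ ~ /ɘ/ ~ /ɤ/
Low-mid: /ɛ/ ~ /ɜ/ ~ /ʌ/
Low: only /ɑ/ (back); no central partner.
So /ɑ/ is the unpaired segment.

/ɑ/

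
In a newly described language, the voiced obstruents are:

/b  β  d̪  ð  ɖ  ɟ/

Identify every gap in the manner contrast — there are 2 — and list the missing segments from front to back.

/ʐ/, /ʝ/

place of articulation  stop      fricative
bilabial          b         β       
dental            d̪        ð       
retroflex         ɖ         —       
palatal           ɟ         —       
Gaps, from front to back: retroflex lacks fricative (/ʐ/); palatal lacks fricative (/ʝ/).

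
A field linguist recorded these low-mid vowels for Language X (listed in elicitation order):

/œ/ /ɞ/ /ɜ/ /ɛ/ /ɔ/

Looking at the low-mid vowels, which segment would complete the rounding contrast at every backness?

Unrounded: /ɛ/ (front), /ɜ/ (central).
Rounded: /œ/ (front), /ɞ/ (central), /ɔ/ (back).
The back row has no unrounded member, so the gap is the back unrounded vowel /ʌ/.

/ʌ/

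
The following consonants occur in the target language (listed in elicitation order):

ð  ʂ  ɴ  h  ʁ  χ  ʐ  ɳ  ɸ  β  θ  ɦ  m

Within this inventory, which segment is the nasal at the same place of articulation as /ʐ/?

/ʐ/ is a voiced retroflex fricative.
The nasal at the same place is a retroflex nasal — in this inventory, /ɳ/.

/ɳ/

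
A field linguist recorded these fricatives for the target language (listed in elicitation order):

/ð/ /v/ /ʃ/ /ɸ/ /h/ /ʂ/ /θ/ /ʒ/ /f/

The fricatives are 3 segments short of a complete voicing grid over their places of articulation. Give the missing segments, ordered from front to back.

/β/, /ʐ/, /ɦ/

Voiceless: /ɸ/ (bilabial), /f/ (labiodental), /θ/ (dental), /ʃ/ (postalveolar), /ʂ/ (retroflex), /h/ (glottal).
Voiced: /v/ (labiodental), /ð/ (dental), /ʒ/ (postalveolar).
Gaps, from front to back: bilabial lacks voiced (/β/); retroflex lacks voiced (/ʐ/); glottal lacks voiced (/ɦ/).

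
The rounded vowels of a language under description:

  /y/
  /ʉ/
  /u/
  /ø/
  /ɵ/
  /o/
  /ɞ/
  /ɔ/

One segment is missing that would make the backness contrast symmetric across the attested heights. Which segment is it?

/œ/

high: front /y/, central /ʉ/, back /u/.
high-mid: front /ø/, central /ɵ/, back /o/.
low-mid: front —, central /ɞ/, back /ɔ/.
The low-mid row has no front member, so the gap is the low-mid front rounded vowel /œ/.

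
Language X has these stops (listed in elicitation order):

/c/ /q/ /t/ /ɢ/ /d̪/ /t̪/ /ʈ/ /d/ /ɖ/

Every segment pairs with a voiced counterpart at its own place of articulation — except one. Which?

/c/

Dental: /t̪/ ~ /d̪/
Alveolar: /t/ ~ /d/
Retroflex: /ʈ/ ~ /ɖ/
Uvular: /q/ ~ /ɢ/
Palatal: only /c/ (voiceless); no voiced partner.
So /c/ is the unpaired segment.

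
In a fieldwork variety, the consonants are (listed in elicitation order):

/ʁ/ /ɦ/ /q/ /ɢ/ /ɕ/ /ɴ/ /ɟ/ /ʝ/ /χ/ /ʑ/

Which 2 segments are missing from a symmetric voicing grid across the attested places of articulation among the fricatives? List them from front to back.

/ç/, /h/

Voiceless: /ɕ/ (alveolo-palatal), /χ/ (uvular).
Voiced: /ʑ/ (alveolo-palatal), /ʝ/ (palatal), /ʁ/ (uvular), /ɦ/ (glottal).
Gaps, from front to back: palatal lacks voiceless (/ç/); glottal lacks voiceless (/h/).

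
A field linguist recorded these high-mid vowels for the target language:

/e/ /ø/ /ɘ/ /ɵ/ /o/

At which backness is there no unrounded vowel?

backness          unrounded  rounded 
front             e         ø       
central           ɘ         ɵ       
back              —         o       
Every backness has an unrounded member except back, where /ɤ/ would be expected.

back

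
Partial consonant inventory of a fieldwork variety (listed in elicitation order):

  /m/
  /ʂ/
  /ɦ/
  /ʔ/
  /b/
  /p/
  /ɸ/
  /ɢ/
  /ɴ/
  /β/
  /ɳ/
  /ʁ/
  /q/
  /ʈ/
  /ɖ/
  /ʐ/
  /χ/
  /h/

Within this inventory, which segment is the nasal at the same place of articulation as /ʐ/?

/ʐ/ is a voiced retroflex fricative.
The nasal at the same place is a retroflex nasal — in this inventory, /ɳ/.

/ɳ/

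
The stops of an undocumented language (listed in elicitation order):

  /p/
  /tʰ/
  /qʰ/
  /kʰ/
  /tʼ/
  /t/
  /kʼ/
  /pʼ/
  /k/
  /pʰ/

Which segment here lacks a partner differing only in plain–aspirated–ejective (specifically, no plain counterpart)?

Bilabial: /p/ ~ /pʰ/ ~ /pʼ/
Alveolar: /t/ ~ /tʰ/ ~ /tʼ/
Velar: /k/ ~ /kʰ/ ~ /kʼ/
Uvular: only /qʰ/ (aspirated); no plain partner.
So /qʰ/ is the unpaired segment.

/qʰ/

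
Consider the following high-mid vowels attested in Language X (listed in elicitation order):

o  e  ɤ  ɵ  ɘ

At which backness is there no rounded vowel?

front

backness          unrounded  rounded 
front             e         —       
central           ɘ         ɵ       
back              ɤ         o       
Every backness has a rounded member except front, where /ø/ would be expected.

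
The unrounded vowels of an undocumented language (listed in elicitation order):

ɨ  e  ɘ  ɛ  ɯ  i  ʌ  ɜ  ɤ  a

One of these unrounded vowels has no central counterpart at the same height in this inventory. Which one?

High: /i/ ~ /ɨ/ ~ /ɯ/
High-mid: /e/ ~ /ɘ/ ~ /ɤ/
Low-mid: /ɛ/ ~ /ɜ/ ~ /ʌ/
Low: only /a/ (front); no central partner.
So /a/ is the unpaired segment.

/a/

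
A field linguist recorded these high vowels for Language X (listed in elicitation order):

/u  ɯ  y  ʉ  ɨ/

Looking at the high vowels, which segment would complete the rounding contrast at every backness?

/i/

front: unrounded —, rounded /y/.
central: unrounded /ɨ/, rounded /ʉ/.
back: unrounded /ɯ/, rounded /u/.
The front row has no unrounded member, so the gap is the front unrounded vowel /i/.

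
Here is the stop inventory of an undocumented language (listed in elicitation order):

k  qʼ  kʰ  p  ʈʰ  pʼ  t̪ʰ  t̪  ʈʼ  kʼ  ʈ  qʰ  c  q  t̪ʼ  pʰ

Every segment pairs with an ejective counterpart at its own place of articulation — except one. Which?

Bilabial: /p/ ~ /pʰ/ ~ /pʼ/
Dental: /t̪/ ~ /t̪ʰ/ ~ /t̪ʼ/
Retroflex: /ʈ/ ~ /ʈʰ/ ~ /ʈʼ/
Velar: /k/ ~ /kʰ/ ~ /kʼ/
Uvular: /q/ ~ /qʰ/ ~ /qʼ/
Palatal: only /c/ (plain); no ejective partner.
So /c/ is the unpaired segment.

/c/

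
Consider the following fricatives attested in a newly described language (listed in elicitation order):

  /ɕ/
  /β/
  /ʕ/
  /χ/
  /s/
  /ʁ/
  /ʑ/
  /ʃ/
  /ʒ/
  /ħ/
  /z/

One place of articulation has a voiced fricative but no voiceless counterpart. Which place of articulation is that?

place of articulation  voiceless  voiced  
bilabial          —         β       
alveolar          s         z       
postalveolar      ʃ         ʒ       
alveolo-palatal   ɕ         ʑ       
uvular            χ         ʁ       
pharyngeal        ħ         ʕ       
Every place of articulation has a voiceless member except bilabial, where /ɸ/ would be expected.

bilabial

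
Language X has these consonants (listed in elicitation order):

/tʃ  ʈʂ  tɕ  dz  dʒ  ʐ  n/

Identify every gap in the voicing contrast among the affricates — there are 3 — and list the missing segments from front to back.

place of articulation  voiceless  voiced  
alveolar          —         dz      
postalveolar      tʃ        dʒ      
retroflex         ʈʂ        —       
alveolo-palatal   tɕ        —       
Gaps, from front to back: alveolar lacks voiceless (/ts/); retroflex lacks voiced (/ɖʐ/); alveolo-palatal lacks voiced (/dʑ/).

/ts/, /ɖʐ/, /dʑ/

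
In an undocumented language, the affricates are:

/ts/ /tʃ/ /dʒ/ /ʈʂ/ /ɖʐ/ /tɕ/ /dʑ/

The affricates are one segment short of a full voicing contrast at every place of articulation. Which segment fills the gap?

/dz/

place of articulation  voiceless  voiced  
alveolar          ts        —       
postalveolar      tʃ        dʒ      
retroflex         ʈʂ        ɖʐ      
alveolo-palatal   tɕ        dʑ      
The alveolar row has no voiced member, so the gap is the voiced alveolar affricate /dz/.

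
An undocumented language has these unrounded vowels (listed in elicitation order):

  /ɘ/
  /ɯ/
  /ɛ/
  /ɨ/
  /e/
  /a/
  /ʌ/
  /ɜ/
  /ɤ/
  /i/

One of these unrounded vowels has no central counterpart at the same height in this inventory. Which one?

/a/

High: /i/ ~ /ɨ/ ~ /ɯ/
High-mid: /e/ ~ /ɘ/ ~ /ɤ/
Low-mid: /ɛ/ ~ /ɜ/ ~ /ʌ/
Low: only /a/ (front); no central partner.
So /a/ is the unpaired segment.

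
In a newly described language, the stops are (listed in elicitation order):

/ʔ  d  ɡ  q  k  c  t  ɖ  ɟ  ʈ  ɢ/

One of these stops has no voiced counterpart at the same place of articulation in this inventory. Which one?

/ʔ/

Alveolar: /t/ ~ /d/
Retroflex: /ʈ/ ~ /ɖ/
Palatal: /c/ ~ /ɟ/
Velar: /k/ ~ /ɡ/
Uvular: /q/ ~ /ɢ/
Glottal: only /ʔ/ (voiceless); no voiced partner.
So /ʔ/ is the unpaired segment.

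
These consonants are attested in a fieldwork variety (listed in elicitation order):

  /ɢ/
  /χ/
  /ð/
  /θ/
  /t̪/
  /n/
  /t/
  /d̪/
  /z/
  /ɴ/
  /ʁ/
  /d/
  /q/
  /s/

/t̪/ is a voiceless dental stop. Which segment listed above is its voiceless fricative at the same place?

/θ/

The voiceless fricative at the same place is a voiceless dental fricative — in this inventory, /θ/.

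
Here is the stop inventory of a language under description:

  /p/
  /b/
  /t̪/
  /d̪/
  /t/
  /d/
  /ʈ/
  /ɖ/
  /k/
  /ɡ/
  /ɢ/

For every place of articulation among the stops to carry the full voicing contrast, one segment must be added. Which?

/q/

Voiceless: /p/ (bilabial), /t̪/ (dental), /t/ (alveolar), /ʈ/ (retroflex), /k/ (velar).
Voiced: /b/ (bilabial), /d̪/ (dental), /d/ (alveolar), /ɖ/ (retroflex), /ɡ/ (velar), /ɢ/ (uvular).
The uvular row has no voiceless member, so the gap is the voiceless uvular stop /q/.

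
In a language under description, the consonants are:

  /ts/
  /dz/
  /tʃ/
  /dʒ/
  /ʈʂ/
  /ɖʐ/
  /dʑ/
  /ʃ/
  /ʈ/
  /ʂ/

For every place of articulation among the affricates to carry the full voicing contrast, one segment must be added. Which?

alveolar: voiceless /ts/, voiced /dz/.
postalveolar: voiceless /tʃ/, voiced /dʒ/.
retroflex: voiceless /ʈʂ/, voiced /ɖʐ/.
alveolo-palatal: voiceless —, voiced /dʑ/.
The alveolo-palatal row has no voiceless member, so the gap is the voiceless alveolo-palatal affricate /tɕ/.

/tɕ/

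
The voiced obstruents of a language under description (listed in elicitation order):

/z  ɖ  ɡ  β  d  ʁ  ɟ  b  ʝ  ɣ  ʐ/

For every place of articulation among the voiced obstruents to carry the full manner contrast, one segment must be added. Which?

bilabial: stop /b/, fricative /β/.
alveolar: stop /d/, fricative /z/.
retroflex: stop /ɖ/, fricative /ʐ/.
palatal: stop /ɟ/, fricative /ʝ/.
velar: stop /ɡ/, fricative /ɣ/.
uvular: stop —, fricative /ʁ/.
The uvular row has no stop member, so the gap is the uvular stop /ɢ/.

/ɢ/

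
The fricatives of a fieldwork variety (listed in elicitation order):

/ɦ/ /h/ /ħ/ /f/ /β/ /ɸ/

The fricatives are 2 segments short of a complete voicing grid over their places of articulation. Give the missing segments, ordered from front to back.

bilabial: voiceless /ɸ/, voiced /β/.
labiodental: voiceless /f/, voiced —.
pharyngeal: voiceless /ħ/, voiced —.
glottal: voiceless /h/, voiced /ɦ/.
Gaps, from front to back: labiodental lacks voiced (/v/); pharyngeal lacks voiced (/ʕ/).

/v/, /ʕ/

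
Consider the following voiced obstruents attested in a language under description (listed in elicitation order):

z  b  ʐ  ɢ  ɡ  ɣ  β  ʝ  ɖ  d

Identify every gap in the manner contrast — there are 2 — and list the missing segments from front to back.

bilabial: stop /b/, fricative /β/.
alveolar: stop /d/, fricative /z/.
retroflex: stop /ɖ/, fricative /ʐ/.
palatal: stop —, fricative /ʝ/.
velar: stop /ɡ/, fricative /ɣ/.
uvular: stop /ɢ/, fricative —.
Gaps, from front to back: palatal lacks stop (/ɟ/); uvular lacks fricative (/ʁ/).

/ɟ/, /ʁ/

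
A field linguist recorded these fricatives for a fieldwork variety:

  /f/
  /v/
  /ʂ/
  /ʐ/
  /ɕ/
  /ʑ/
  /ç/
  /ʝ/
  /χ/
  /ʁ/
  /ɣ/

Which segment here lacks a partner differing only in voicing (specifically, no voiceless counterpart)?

/ɣ/

Labiodental: /f/ ~ /v/
Retroflex: /ʂ/ ~ /ʐ/
Alveolo-palatal: /ɕ/ ~ /ʑ/
Palatal: /ç/ ~ /ʝ/
Uvular: /χ/ ~ /ʁ/
Velar: only /ɣ/ (voiced); no voiceless partner.
So /ɣ/ is the unpaired segment.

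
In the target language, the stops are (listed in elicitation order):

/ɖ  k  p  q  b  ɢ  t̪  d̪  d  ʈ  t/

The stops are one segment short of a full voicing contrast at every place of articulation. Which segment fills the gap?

Voiceless: /p/ (bilabial), /t̪/ (dental), /t/ (alveolar), /ʈ/ (retroflex), /k/ (velar), /q/ (uvular).
Voiced: /b/ (bilabial), /d̪/ (dental), /d/ (alveolar), /ɖ/ (retroflex), /ɢ/ (uvular).
The velar row has no voiced member, so the gap is the voiced velar stop /ɡ/.

/ɡ/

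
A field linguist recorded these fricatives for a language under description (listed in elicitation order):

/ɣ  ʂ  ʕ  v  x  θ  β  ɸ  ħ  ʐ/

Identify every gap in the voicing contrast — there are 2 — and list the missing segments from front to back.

bilabial: voiceless /ɸ/, voiced /β/.
labiodental: voiceless —, voiced /v/.
dental: voiceless /θ/, voiced —.
retroflex: voiceless /ʂ/, voiced /ʐ/.
velar: voiceless /x/, voiced /ɣ/.
pharyngeal: voiceless /ħ/, voiced /ʕ/.
Gaps, from front to back: labiodental lacks voiceless (/f/); dental lacks voiced (/ð/).

/f/, /ð/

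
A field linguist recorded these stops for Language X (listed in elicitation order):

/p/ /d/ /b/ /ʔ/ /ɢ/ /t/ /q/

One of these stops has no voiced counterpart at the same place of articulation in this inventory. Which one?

Bilabial: /p/ ~ /b/
Alveolar: /t/ ~ /d/
Uvular: /q/ ~ /ɢ/
Glottal: only /ʔ/ (voiceless); no voiced partner.
So /ʔ/ is the unpaired segment.

/ʔ/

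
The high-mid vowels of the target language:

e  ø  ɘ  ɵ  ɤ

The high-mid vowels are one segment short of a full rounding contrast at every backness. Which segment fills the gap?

/o/

backness          unrounded  rounded 
front             e         ø       
central           ɘ         ɵ       
back              ɤ         —       
The back row has no rounded member, so the gap is the back rounded vowel /o/.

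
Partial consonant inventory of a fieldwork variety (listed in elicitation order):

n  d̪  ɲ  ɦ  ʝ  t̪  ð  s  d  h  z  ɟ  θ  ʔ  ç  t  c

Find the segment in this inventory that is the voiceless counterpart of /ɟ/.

/c/

/ɟ/ is a voiced palatal stop.
The voiceless counterpart is a voiceless palatal stop — in this inventory, /c/.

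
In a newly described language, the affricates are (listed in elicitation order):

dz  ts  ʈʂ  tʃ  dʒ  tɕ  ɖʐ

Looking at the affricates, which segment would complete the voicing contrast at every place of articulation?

/dʑ/

Voiceless: /ts/ (alveolar), /tʃ/ (postalveolar), /ʈʂ/ (retroflex), /tɕ/ (alveolo-palatal).
Voiced: /dz/ (alveolar), /dʒ/ (postalveolar), /ɖʐ/ (retroflex).
The alveolo-palatal row has no voiced member, so the gap is the voiced alveolo-palatal affricate /dʑ/.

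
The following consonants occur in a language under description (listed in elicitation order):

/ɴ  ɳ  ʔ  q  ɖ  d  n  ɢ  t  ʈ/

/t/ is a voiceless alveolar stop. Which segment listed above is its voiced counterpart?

/d/

The voiced counterpart is a voiced alveolar stop — in this inventory, /d/.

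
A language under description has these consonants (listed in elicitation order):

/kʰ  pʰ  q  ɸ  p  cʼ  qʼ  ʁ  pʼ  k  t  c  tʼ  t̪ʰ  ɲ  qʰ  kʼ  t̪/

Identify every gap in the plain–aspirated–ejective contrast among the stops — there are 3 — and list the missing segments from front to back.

Plain: /p/ (bilabial), /t̪/ (dental), /t/ (alveolar), /c/ (palatal), /k/ (velar), /q/ (uvular).
Aspirated: /pʰ/ (bilabial), /t̪ʰ/ (dental), /kʰ/ (velar), /qʰ/ (uvular).
Ejective: /pʼ/ (bilabial), /tʼ/ (alveolar), /cʼ/ (palatal), /kʼ/ (velar), /qʼ/ (uvular).
Gaps, from front to back: dental lacks ejective (/t̪ʼ/); alveolar lacks aspirated (/tʰ/); palatal lacks aspirated (/cʰ/).

/t̪ʼ/, /tʰ/, /cʰ/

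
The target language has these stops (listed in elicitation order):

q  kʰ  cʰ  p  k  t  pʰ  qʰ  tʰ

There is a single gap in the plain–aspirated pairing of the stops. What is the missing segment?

/c/

place of articulation  plain     aspirated
bilabial          p         pʰ      
alveolar          t         tʰ      
palatal           —         cʰ      
velar             k         kʰ      
uvular            q         qʰ      
The palatal row has no plain member, so the gap is the plain palatal stop /c/.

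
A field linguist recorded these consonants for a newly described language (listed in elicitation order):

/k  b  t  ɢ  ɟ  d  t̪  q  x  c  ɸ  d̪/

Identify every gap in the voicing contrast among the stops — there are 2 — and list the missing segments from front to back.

Voiceless: /t̪/ (dental), /t/ (alveolar), /c/ (palatal), /k/ (velar), /q/ (uvular).
Voiced: /b/ (bilabial), /d̪/ (dental), /d/ (alveolar), /ɟ/ (palatal), /ɢ/ (uvular).
Gaps, from front to back: bilabial lacks voiceless (/p/); velar lacks voiced (/ɡ/).

/p/, /ɡ/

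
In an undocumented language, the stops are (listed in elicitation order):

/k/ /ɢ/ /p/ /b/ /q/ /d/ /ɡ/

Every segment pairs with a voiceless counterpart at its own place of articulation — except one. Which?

Bilabial: /p/ ~ /b/
Velar: /k/ ~ /ɡ/
Uvular: /q/ ~ /ɢ/
Alveolar: only /d/ (voiced); no voiceless partner.
So /d/ is the unpaired segment.

/d/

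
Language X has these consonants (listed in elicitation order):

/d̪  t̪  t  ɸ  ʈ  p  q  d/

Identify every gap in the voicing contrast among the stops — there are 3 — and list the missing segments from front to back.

bilabial: voiceless /p/, voiced —.
dental: voiceless /t̪/, voiced /d̪/.
alveolar: voiceless /t/, voiced /d/.
retroflex: voiceless /ʈ/, voiced —.
uvular: voiceless /q/, voiced —.
Gaps, from front to back: bilabial lacks voiced (/b/); retroflex lacks voiced (/ɖ/); uvular lacks voiced (/ɢ/).

/b/, /ɖ/, /ɢ/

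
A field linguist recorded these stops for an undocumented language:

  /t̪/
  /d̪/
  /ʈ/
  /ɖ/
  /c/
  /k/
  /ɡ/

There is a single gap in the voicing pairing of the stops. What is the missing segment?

dental: voiceless /t̪/, voiced /d̪/.
retroflex: voiceless /ʈ/, voiced /ɖ/.
palatal: voiceless /c/, voiced —.
velar: voiceless /k/, voiced /ɡ/.
The palatal row has no voiced member, so the gap is the voiced palatal stop /ɟ/.

/ɟ/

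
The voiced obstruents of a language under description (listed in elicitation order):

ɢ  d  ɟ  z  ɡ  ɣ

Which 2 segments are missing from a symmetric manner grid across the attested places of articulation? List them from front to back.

alveolar: stop /d/, fricative /z/.
palatal: stop /ɟ/, fricative —.
velar: stop /ɡ/, fricative /ɣ/.
uvular: stop /ɢ/, fricative —.
Gaps, from front to back: palatal lacks fricative (/ʝ/); uvular lacks fricative (/ʁ/).

/ʝ/, /ʁ/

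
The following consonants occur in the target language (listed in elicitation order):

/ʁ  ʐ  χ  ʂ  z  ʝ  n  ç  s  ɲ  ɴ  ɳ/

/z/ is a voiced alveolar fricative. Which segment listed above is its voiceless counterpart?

/s/

The voiceless counterpart is a voiceless alveolar fricative — in this inventory, /s/.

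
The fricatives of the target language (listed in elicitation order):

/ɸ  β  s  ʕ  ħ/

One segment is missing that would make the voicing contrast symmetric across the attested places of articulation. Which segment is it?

/z/

Voiceless: /ɸ/ (bilabial), /s/ (alveolar), /ħ/ (pharyngeal).
Voiced: /β/ (bilabial), /ʕ/ (pharyngeal).
The alveolar row has no voiced member, so the gap is the voiced alveolar fricative /z/.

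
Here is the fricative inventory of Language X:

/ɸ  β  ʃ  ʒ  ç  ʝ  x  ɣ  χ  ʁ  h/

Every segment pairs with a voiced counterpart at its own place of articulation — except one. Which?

Bilabial: /ɸ/ ~ /β/
Postalveolar: /ʃ/ ~ /ʒ/
Palatal: /ç/ ~ /ʝ/
Velar: /x/ ~ /ɣ/
Uvular: /χ/ ~ /ʁ/
Glottal: only /h/ (voiceless); no voiced partner.
So /h/ is the unpaired segment.

/h/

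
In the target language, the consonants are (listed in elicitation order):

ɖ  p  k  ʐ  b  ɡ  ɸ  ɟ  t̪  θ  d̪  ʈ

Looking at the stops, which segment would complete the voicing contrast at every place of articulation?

bilabial: voiceless /p/, voiced /b/.
dental: voiceless /t̪/, voiced /d̪/.
retroflex: voiceless /ʈ/, voiced /ɖ/.
palatal: voiceless —, voiced /ɟ/.
velar: voiceless /k/, voiced /ɡ/.
The palatal row has no voiceless member, so the gap is the voiceless palatal stop /c/.

/c/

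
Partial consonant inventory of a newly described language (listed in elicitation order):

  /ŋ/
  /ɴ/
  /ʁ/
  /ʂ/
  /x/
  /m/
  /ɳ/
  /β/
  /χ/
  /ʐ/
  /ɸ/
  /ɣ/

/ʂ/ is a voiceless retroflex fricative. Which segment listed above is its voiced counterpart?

/ʐ/

The voiced counterpart is a voiced retroflex fricative — in this inventory, /ʐ/.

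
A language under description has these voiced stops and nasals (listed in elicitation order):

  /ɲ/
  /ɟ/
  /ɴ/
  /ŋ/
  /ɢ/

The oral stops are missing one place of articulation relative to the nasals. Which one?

velar

Oral stop: /ɟ/ (palatal), /ɢ/ (uvular).
Nasal: /ɲ/ (palatal), /ŋ/ (velar), /ɴ/ (uvular).
Every place of articulation has an oral stop member except velar, where /ɡ/ would be expected.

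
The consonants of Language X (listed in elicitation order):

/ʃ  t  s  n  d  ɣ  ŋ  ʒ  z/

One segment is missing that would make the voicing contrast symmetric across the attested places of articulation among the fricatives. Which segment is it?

Voiceless: /s/ (alveolar), /ʃ/ (postalveolar).
Voiced: /z/ (alveolar), /ʒ/ (postalveolar), /ɣ/ (velar).
The velar row has no voiceless member, so the gap is the voiceless velar fricative /x/.

/x/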